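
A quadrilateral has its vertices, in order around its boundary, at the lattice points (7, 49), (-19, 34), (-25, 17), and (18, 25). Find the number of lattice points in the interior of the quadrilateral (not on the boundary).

Using the shoelace formula, 2A = |(7·34 − (-19)·49) + ((-19)·17 − (-25)·34) + ((-25)·25 − 18·17) + (18·49 − 7·25)| = 1472, so the area is 736.
Summing gcd(|Δx|,|Δy|) over the edges gives the boundary count: gcd(26,15) + gcd(6,17) + gcd(43,8) + gcd(11,24) = 1+1+1+1 = 4.
By Pick's theorem A = I + B/2 − 1, so I = 736 − 4/2 + 1 = 735.

735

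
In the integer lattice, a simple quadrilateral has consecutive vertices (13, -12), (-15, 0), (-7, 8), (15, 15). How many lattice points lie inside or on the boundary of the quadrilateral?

Using the shoelace formula, 2A = |(13·0 − (-15)·(-12)) + ((-15)·8 − (-7)·0) + ((-7)·15 − 15·8) + (15·(-12) − 13·15)| = 900, so the area is 450.
Summing gcd(|Δx|,|Δy|) over the edges gives the boundary count: gcd(28,12) + gcd(8,8) + gcd(22,7) + gcd(2,27) = 4+8+1+1 = 14.
Pick's theorem gives I = A − B/2 + 1 = 450 − 14/2 + 1 = 444, so the closed region contains I + B = 444 + 14 = 458 lattice points.

458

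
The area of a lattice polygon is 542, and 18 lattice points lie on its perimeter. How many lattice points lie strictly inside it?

From Pick's theorem, I = A − B/2 + 1 = 542 − 18/2 + 1 = 534.

534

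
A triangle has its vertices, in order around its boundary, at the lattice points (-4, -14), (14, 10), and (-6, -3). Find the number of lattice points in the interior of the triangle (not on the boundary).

Using the shoelace formula, 2A = |((-4)·10 − 14·(-14)) + (14·(-3) − (-6)·10) + ((-6)·(-14) − (-4)·(-3))| = 246, so the area is 123.
The number of boundary lattice points is Σ gcd(|Δx|,|Δy|) = gcd(18,24) + gcd(20,13) + gcd(2,11) = 6+1+1 = 8.
Pick's theorem gives I = A − B/2 + 1 = 123 − 8/2 + 1 = 120.

120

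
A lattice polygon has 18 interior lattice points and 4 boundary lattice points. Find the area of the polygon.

Pick's theorem states A = I + B/2 − 1, so A = 18 + 4/2 − 1 = 19.

19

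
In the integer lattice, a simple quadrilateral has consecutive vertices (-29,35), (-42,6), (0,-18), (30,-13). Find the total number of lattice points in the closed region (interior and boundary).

1640

The shoelace formula gives twice the area as |[(-29)·6 − (-42)·35] + [(-42)·(-18) − 0·6] + [0·(-13) − 30·(-18)] + [30·35 − (-29)·(-13)]| = 3265, so the area is 1632.5.
Along each edge there are gcd(|Δx|,|Δy|)+1 lattice points, so counting each shared vertex once the boundary has gcd(13,29) + gcd(42,24) + gcd(30,5) + gcd(59,48) = 1+6+5+1 = 13.
Pick's theorem gives I = A − B/2 + 1 = 1632.5 − 13/2 + 1 = 1627, so the closed region contains I + B = 1627 + 13 = 1640 lattice points.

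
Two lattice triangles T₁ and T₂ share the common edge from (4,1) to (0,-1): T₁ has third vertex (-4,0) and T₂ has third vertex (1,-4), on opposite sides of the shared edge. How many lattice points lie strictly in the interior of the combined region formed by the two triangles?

12

The union is the simple quadrilateral with vertices (4,1), (-4,0), (0,-1), (1,-4) in order.
Using the shoelace formula, 2A = |(4·0 − (-4)·1) + ((-4)·(-1) − 0·0) + (0·(-4) − 1·(-1)) + (1·1 − 4·(-4))| = 26, so the area is 13.
Along each edge there are gcd(|Δx|,|Δy|)+1 lattice points, so counting each shared vertex once the boundary has gcd(8,1) + gcd(4,1) + gcd(1,3) + gcd(3,5) = 1+1+1+1 = 4.
By Pick's theorem I = A − B/2 + 1 = 13 − 4/2 + 1 = 12.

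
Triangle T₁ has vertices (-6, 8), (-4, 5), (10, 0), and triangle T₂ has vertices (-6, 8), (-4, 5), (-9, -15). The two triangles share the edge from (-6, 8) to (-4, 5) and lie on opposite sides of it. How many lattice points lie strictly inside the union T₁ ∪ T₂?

37

The union is the simple quadrilateral with vertices (-6, 8), (10, 0), (-4, 5), (-9, -15) in order.
By the shoelace formula, twice the signed area is |((-6)·0 − 10·8) + (10·5 − (-4)·0) + ((-4)·(-15) − (-9)·5) + ((-9)·8 − (-6)·(-15))| = 87, so the area is 43.5.
Along each edge there are gcd(|Δx|,|Δy|)+1 lattice points, so counting each shared vertex once the boundary has gcd(16,8) + gcd(14,5) + gcd(5,20) + gcd(3,23) = 8+1+5+1 = 15.
By Pick's theorem I = A − B/2 + 1 = 43.5 − 15/2 + 1 = 37.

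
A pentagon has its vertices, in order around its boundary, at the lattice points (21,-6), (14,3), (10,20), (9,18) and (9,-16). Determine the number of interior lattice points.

Using the shoelace formula, 2A = |[21·3 − 14·(-6)] + [14·20 − 10·3] + [10·18 − 9·20] + [9·(-16) − 9·18] + [9·(-6) − 21·(-16)]| = 373, so the area is 373/2.
Along each edge there are gcd(|Δx|,|Δy|)+1 lattice points, so counting each shared vertex once the boundary has gcd(7,9) + gcd(4,17) + gcd(1,2) + gcd(0,34) + gcd(12,10) = 1+1+1+34+2 = 39.
Pick's theorem gives I = A − B/2 + 1 = 373/2 − 39/2 + 1 = 168.

168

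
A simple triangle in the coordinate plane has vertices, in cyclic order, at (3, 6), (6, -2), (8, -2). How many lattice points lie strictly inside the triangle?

7

Using the shoelace formula, 2A = |[3·(-2) − 6·6] + [6·(-2) − 8·(-2)] + [8·6 − 3·(-2)]| = 16, so the area is 8.
Along each edge there are gcd(|Δx|,|Δy|)+1 lattice points, so counting each shared vertex once the boundary has gcd(3,8) + gcd(2,0) + gcd(5,8) = 1+2+1 = 4.
By Pick's theorem A = I + B/2 − 1, so I = 8 − 4/2 + 1 = 7.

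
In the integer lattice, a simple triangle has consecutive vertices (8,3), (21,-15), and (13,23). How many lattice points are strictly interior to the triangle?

172

By the shoelace formula, twice the signed area is |(8·(-15) − 21·3) + (21·23 − 13·(-15)) + (13·3 − 8·23)| = 350, so the area is 175.
Summing gcd(|Δx|,|Δy|) over the edges gives the boundary count: gcd(13,18) + gcd(8,38) + gcd(5,20) = 1+2+5 = 8.
By Pick's theorem A = I + B/2 − 1, so I = 175 − 8/2 + 1 = 172.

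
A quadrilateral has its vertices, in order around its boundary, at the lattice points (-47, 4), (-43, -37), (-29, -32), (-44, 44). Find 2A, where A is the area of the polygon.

1422

The shoelace formula gives twice the area as |[(-47)·(-37) − (-43)·4] + [(-43)·(-32) − (-29)·(-37)] + [(-29)·44 − (-44)·(-32)] + [(-44)·4 − (-47)·44]| = 1422, so the area is 711.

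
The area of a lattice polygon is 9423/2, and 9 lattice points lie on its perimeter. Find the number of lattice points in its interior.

From Pick's theorem, I = A − B/2 + 1 = 9423/2 − 9/2 + 1 = 4708.

4708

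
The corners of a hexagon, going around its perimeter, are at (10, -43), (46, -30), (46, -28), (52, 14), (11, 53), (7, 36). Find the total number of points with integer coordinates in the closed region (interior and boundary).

2925

The shoelace formula gives twice the area as |[10·(-30) − 46·(-43)] + [46·(-28) − 46·(-30)] + [46·14 − 52·(-28)] + [52·53 − 11·14] + [11·36 − 7·53] + [7·(-43) − 10·36]| = 5836, so the area is 2918.
The number of boundary lattice points is Σ gcd(|Δx|,|Δy|) = gcd(36,13) + gcd(0,2) + gcd(6,42) + gcd(41,39) + gcd(4,17) + gcd(3,79) = 1+2+6+1+1+1 = 12.
Pick's theorem gives I = A − B/2 + 1 = 2918 − 12/2 + 1 = 2913, so the closed region contains I + B = 2913 + 12 = 2925 lattice points.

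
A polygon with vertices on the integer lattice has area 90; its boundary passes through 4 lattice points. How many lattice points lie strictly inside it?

89

Pick's theorem A = I + B/2 − 1 rearranges to I = A − B/2 + 1 = 90 − 4/2 + 1 = 89.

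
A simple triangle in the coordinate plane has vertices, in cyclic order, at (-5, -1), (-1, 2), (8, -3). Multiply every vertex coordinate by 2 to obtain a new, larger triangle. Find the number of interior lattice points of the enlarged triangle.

92

Using the shoelace formula, 2A = |[(-5)·2 − (-1)·(-1)] + [(-1)·(-3) − 8·2] + [8·(-1) − (-5)·(-3)]| = 47, so the area is 47/2.
The number of boundary lattice points is Σ gcd(|Δx|,|Δy|) = gcd(4,3) + gcd(9,5) + gcd(13,2) = 1+1+1 = 3.
Scaling by 2 multiplies the area by 2² = 4 (so the new area is 94) and multiplies the boundary lattice-point count by 2, giving 6.
By Pick's theorem, the interior count of the dilated polygon is 94 − 6/2 + 1 = 92.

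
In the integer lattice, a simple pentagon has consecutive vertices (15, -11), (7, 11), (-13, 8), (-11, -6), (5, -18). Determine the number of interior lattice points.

Using the shoelace formula, 2A = |(15·11 − 7·(-11)) + (7·8 − (-13)·11) + ((-13)·(-6) − (-11)·8) + ((-11)·(-18) − 5·(-6)) + (5·(-11) − 15·(-18))| = 1050, so the area is 525.
The number of boundary lattice points is Σ gcd(|Δx|,|Δy|) = gcd(8,22) + gcd(20,3) + gcd(2,14) + gcd(16,12) + gcd(10,7) = 2+1+2+4+1 = 10.
By Pick's theorem A = I + B/2 − 1, so I = 525 − 10/2 + 1 = 521.

521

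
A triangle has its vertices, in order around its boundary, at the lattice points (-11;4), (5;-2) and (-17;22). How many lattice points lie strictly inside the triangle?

122

The shoelace formula gives twice the area as |[(-11)·(-2) − 5·4] + [5·22 − (-17)·(-2)] + [(-17)·4 − (-11)·22]| = 252, so the area is 126.
The number of boundary lattice points is Σ gcd(|Δx|,|Δy|) = gcd(16,6) + gcd(22,24) + gcd(6,18) = 2+2+6 = 10.
Pick's theorem gives I = A − B/2 + 1 = 126 − 10/2 + 1 = 122.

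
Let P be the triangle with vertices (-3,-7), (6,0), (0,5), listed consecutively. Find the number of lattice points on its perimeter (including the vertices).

5

The number of boundary lattice points is Σ gcd(|Δx|,|Δy|) = gcd(9,7) + gcd(6,5) + gcd(3,12) = 1+1+3 = 5.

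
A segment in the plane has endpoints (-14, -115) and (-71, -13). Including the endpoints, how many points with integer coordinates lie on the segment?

4

The number of lattice points on a segment between lattice points is gcd(|Δx|,|Δy|) + 1 = gcd(57,102) + 1 = 3 + 1 = 4.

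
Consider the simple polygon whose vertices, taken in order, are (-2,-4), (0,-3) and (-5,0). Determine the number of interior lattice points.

5

By the shoelace formula, twice the signed area is |((-2)·(-3) − 0·(-4)) + (0·0 − (-5)·(-3)) + ((-5)·(-4) − (-2)·0)| = 11, so the area is 5.5.
Along each edge there are gcd(|Δx|,|Δy|)+1 lattice points, so counting each shared vertex once the boundary has gcd(2,1) + gcd(5,3) + gcd(3,4) = 1+1+1 = 3.
Pick's theorem gives I = A − B/2 + 1 = 5.5 − 3/2 + 1 = 5.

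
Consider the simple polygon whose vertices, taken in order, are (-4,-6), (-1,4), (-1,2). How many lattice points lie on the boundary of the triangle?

4

Along each edge there are gcd(|Δx|,|Δy|)+1 lattice points, so counting each shared vertex once the boundary has gcd(3,10) + gcd(0,2) + gcd(3,8) = 1+2+1 = 4.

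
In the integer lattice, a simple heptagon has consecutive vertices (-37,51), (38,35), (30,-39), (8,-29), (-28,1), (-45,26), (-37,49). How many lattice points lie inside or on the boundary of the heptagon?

4572

The shoelace formula gives twice the area as |((-37)·35 − 38·51) + (38·(-39) − 30·35) + (30·(-29) − 8·(-39)) + (8·1 − (-28)·(-29)) + ((-28)·26 − (-45)·1) + ((-45)·49 − (-37)·26) + ((-37)·51 − (-37)·49)| = 9127, so the area is 4563.5.
Summing gcd(|Δx|,|Δy|) over the edges gives the boundary count: gcd(75,16) + gcd(8,74) + gcd(22,10) + gcd(36,30) + gcd(17,25) + gcd(8,23) + gcd(0,2) = 1+2+2+6+1+1+2 = 15.
Pick's theorem gives I = A − B/2 + 1 = 4563.5 − 15/2 + 1 = 4557, so the closed region contains I + B = 4557 + 15 = 4572 lattice points.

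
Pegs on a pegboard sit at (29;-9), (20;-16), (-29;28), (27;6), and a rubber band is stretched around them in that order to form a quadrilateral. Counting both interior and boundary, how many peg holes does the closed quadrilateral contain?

By the shoelace formula, twice the signed area is |(29·(-16) − 20·(-9)) + (20·28 − (-29)·(-16)) + ((-29)·6 − 27·28) + (27·(-9) − 29·6)| = 1535, so the area is 767.5.
Along each edge there are gcd(|Δx|,|Δy|)+1 lattice points, so counting each shared vertex once the boundary has gcd(9,7) + gcd(49,44) + gcd(56,22) + gcd(2,15) = 1+1+2+1 = 5.
Pick's theorem gives I = A − B/2 + 1 = 767.5 − 5/2 + 1 = 766, so the closed region contains I + B = 766 + 5 = 771 lattice points.

771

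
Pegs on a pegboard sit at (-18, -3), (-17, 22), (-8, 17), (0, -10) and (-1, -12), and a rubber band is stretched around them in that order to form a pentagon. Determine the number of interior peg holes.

350

Using the shoelace formula, 2A = |[(-18)·22 − (-17)·(-3)] + [(-17)·17 − (-8)·22] + [(-8)·(-10) − 0·17] + [0·(-12) − (-1)·(-10)] + [(-1)·(-3) − (-18)·(-12)]| = 703, so the area is 703/2.
Along each edge there are gcd(|Δx|,|Δy|)+1 lattice points, so counting each shared vertex once the boundary has gcd(1,25) + gcd(9,5) + gcd(8,27) + gcd(1,2) + gcd(17,9) = 1+1+1+1+1 = 5.
By Pick's theorem A = I + B/2 − 1, so I = 703/2 − 5/2 + 1 = 350.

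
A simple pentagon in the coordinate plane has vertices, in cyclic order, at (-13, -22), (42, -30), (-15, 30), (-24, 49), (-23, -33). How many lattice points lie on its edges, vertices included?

7

The number of boundary lattice points is Σ gcd(|Δx|,|Δy|) = gcd(55,8) + gcd(57,60) + gcd(9,19) + gcd(1,82) + gcd(10,11) = 1+3+1+1+1 = 7.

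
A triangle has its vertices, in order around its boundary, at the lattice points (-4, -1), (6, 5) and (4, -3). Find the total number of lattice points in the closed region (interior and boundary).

38

Using the shoelace formula, 2A = |[(-4)·5 − 6·(-1)] + [6·(-3) − 4·5] + [4·(-1) − (-4)·(-3)]| = 68, so the area is 34.
The number of boundary lattice points is Σ gcd(|Δx|,|Δy|) = gcd(10,6) + gcd(2,8) + gcd(8,2) = 2+2+2 = 6.
Pick's theorem gives I = A − B/2 + 1 = 34 − 6/2 + 1 = 32, so the closed region contains I + B = 32 + 6 = 38 lattice points.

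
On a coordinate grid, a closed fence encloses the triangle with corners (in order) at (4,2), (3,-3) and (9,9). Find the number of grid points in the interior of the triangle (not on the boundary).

By the shoelace formula, twice the signed area is |[4·(-3) − 3·2] + [3·9 − 9·(-3)] + [9·2 − 4·9]| = 18, so the area is 9.
Along each edge there are gcd(|Δx|,|Δy|)+1 lattice points, so counting each shared vertex once the boundary has gcd(1,5) + gcd(6,12) + gcd(5,7) = 1+6+1 = 8.
Pick's theorem gives I = A − B/2 + 1 = 9 − 8/2 + 1 = 6.

6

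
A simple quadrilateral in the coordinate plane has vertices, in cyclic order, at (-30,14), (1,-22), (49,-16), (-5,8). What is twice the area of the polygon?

2190

The shoelace formula gives twice the area as |[(-30)·(-22) − 1·14] + [1·(-16) − 49·(-22)] + [49·8 − (-5)·(-16)] + [(-5)·14 − (-30)·8]| = 2190, so the area is 1095.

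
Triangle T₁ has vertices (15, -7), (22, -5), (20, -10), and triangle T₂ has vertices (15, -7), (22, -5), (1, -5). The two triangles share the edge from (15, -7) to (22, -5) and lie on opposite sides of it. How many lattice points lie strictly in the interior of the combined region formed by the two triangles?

The union is the simple quadrilateral with vertices (15, -7), (20, -10), (22, -5), (1, -5) in order.
By the shoelace formula, twice the signed area is |(15·(-10) − 20·(-7)) + (20·(-5) − 22·(-10)) + (22·(-5) − 1·(-5)) + (1·(-7) − 15·(-5))| = 73, so the area is 36.5.
Summing gcd(|Δx|,|Δy|) over the edges gives the boundary count: gcd(5,3) + gcd(2,5) + gcd(21,0) + gcd(14,2) = 1+1+21+2 = 25.
By Pick's theorem I = A − B/2 + 1 = 36.5 − 25/2 + 1 = 25.

25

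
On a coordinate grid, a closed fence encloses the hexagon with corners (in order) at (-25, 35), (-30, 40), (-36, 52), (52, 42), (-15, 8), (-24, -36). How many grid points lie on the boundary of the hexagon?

16

Summing gcd(|Δx|,|Δy|) over the edges gives the boundary count: gcd(5,5) + gcd(6,12) + gcd(88,10) + gcd(67,34) + gcd(9,44) + gcd(1,71) = 5+6+2+1+1+1 = 16.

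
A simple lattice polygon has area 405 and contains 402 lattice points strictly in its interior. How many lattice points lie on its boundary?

8

Pick's theorem gives A = I + B/2 − 1, so B = 2(A − I + 1) = 2(405 − 402 + 1) = 8.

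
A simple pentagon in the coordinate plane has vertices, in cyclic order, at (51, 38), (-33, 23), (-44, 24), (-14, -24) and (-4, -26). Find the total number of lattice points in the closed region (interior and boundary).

2748

Using the shoelace formula, 2A = |[51·23 − (-33)·38] + [(-33)·24 − (-44)·23] + [(-44)·(-24) − (-14)·24] + [(-14)·(-26) − (-4)·(-24)] + [(-4)·38 − 51·(-26)]| = 5481, so the area is 2740.5.
Along each edge there are gcd(|Δx|,|Δy|)+1 lattice points, so counting each shared vertex once the boundary has gcd(84,15) + gcd(11,1) + gcd(30,48) + gcd(10,2) + gcd(55,64) = 3+1+6+2+1 = 13.
Pick's theorem gives I = A − B/2 + 1 = 2740.5 − 13/2 + 1 = 2735, so the closed region contains I + B = 2735 + 13 = 2748 lattice points.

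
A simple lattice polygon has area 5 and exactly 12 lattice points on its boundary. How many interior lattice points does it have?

0

Pick's theorem A = I + B/2 − 1 rearranges to I = A − B/2 + 1 = 5 − 12/2 + 1 = 0.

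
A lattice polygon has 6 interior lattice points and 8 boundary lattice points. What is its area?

9

By Pick's theorem, A = I + B/2 − 1 = 6 + 8/2 − 1 = 9.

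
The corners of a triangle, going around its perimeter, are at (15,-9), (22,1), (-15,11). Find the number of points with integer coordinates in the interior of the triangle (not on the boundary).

By the shoelace formula, twice the signed area is |[15·1 − 22·(-9)] + [22·11 − (-15)·1] + [(-15)·(-9) − 15·11]| = 440, so the area is 220.
The number of boundary lattice points is Σ gcd(|Δx|,|Δy|) = gcd(7,10) + gcd(37,10) + gcd(30,20) = 1+1+10 = 12.
Pick's theorem gives I = A − B/2 + 1 = 220 − 12/2 + 1 = 215.

215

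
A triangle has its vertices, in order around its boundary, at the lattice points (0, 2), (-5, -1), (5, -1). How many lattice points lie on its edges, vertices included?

12

Along each edge there are gcd(|Δx|,|Δy|)+1 lattice points, so counting each shared vertex once the boundary has gcd(5,3) + gcd(10,0) + gcd(5,3) = 1+10+1 = 12.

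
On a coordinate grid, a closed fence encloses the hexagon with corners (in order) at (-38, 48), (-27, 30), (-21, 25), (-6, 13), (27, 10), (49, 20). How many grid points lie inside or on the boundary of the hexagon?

1376

Using the shoelace formula, 2A = |[(-38)·30 − (-27)·48] + [(-27)·25 − (-21)·30] + [(-21)·13 − (-6)·25] + [(-6)·10 − 27·13] + [27·20 − 49·10] + [49·48 − (-38)·20]| = 2739, so the area is 2739/2.
Along each edge there are gcd(|Δx|,|Δy|)+1 lattice points, so counting each shared vertex once the boundary has gcd(11,18) + gcd(6,5) + gcd(15,12) + gcd(33,3) + gcd(22,10) + gcd(87,28) = 1+1+3+3+2+1 = 11.
Pick's theorem gives I = A − B/2 + 1 = 2739/2 − 11/2 + 1 = 1365, so the closed region contains I + B = 1365 + 11 = 1376 lattice points.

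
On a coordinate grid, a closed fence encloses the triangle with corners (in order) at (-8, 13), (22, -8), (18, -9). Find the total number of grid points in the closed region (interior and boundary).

61

The shoelace formula gives twice the area as |((-8)·(-8) − 22·13) + (22·(-9) − 18·(-8)) + (18·13 − (-8)·(-9))| = 114, so the area is 57.
Summing gcd(|Δx|,|Δy|) over the edges gives the boundary count: gcd(30,21) + gcd(4,1) + gcd(26,22) = 3+1+2 = 6.
Pick's theorem gives I = A − B/2 + 1 = 57 − 6/2 + 1 = 55, so the closed region contains I + B = 55 + 6 = 61 lattice points.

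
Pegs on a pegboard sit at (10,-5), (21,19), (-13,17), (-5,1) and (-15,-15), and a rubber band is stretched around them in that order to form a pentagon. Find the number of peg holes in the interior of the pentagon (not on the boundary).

Using the shoelace formula, 2A = |[10·19 − 21·(-5)] + [21·17 − (-13)·19] + [(-13)·1 − (-5)·17] + [(-5)·(-15) − (-15)·1] + [(-15)·(-5) − 10·(-15)]| = 1286, so the area is 643.
Along each edge there are gcd(|Δx|,|Δy|)+1 lattice points, so counting each shared vertex once the boundary has gcd(11,24) + gcd(34,2) + gcd(8,16) + gcd(10,16) + gcd(25,10) = 1+2+8+2+5 = 18.
Pick's theorem gives I = A − B/2 + 1 = 643 − 18/2 + 1 = 635.

635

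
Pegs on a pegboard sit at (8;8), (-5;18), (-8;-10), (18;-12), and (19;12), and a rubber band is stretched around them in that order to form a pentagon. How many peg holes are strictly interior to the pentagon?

575

The shoelace formula gives twice the area as |(8·18 − (-5)·8) + ((-5)·(-10) − (-8)·18) + ((-8)·(-12) − 18·(-10)) + (18·12 − 19·(-12)) + (19·8 − 8·12)| = 1154, so the area is 577.
Summing gcd(|Δx|,|Δy|) over the edges gives the boundary count: gcd(13,10) + gcd(3,28) + gcd(26,2) + gcd(1,24) + gcd(11,4) = 1+1+2+1+1 = 6.
Pick's theorem gives I = A − B/2 + 1 = 577 − 6/2 + 1 = 575.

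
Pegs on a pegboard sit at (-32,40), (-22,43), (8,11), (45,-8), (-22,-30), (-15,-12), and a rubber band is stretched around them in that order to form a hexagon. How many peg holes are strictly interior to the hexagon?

2166

Using the shoelace formula, 2A = |((-32)·43 − (-22)·40) + ((-22)·11 − 8·43) + (8·(-8) − 45·11) + (45·(-30) − (-22)·(-8)) + ((-22)·(-12) − (-15)·(-30)) + ((-15)·40 − (-32)·(-12))| = 4337, so the area is 4337/2.
The number of boundary lattice points is Σ gcd(|Δx|,|Δy|) = gcd(10,3) + gcd(30,32) + gcd(37,19) + gcd(67,22) + gcd(7,18) + gcd(17,52) = 1+2+1+1+1+1 = 7.
Pick's theorem gives I = A − B/2 + 1 = 4337/2 − 7/2 + 1 = 2166.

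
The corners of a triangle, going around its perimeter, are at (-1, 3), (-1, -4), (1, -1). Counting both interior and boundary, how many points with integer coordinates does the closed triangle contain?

13

The shoelace formula gives twice the area as |((-1)·(-4) − (-1)·3) + ((-1)·(-1) − 1·(-4)) + (1·3 − (-1)·(-1))| = 14, so the area is 7.
Summing gcd(|Δx|,|Δy|) over the edges gives the boundary count: gcd(0,7) + gcd(2,3) + gcd(2,4) = 7+1+2 = 10.
Pick's theorem gives I = A − B/2 + 1 = 7 − 10/2 + 1 = 3, so the closed region contains I + B = 3 + 10 = 13 lattice points.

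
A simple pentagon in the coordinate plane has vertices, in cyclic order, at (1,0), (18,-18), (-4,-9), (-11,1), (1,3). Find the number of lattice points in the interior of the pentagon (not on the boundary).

193

Using the shoelace formula, 2A = |(1·(-18) − 18·0) + (18·(-9) − (-4)·(-18)) + ((-4)·1 − (-11)·(-9)) + ((-11)·3 − 1·1) + (1·0 − 1·3)| = 392, so the area is 196.
Along each edge there are gcd(|Δx|,|Δy|)+1 lattice points, so counting each shared vertex once the boundary has gcd(17,18) + gcd(22,9) + gcd(7,10) + gcd(12,2) + gcd(0,3) = 1+1+1+2+3 = 8.
By Pick's theorem A = I + B/2 − 1, so I = 196 − 8/2 + 1 = 193.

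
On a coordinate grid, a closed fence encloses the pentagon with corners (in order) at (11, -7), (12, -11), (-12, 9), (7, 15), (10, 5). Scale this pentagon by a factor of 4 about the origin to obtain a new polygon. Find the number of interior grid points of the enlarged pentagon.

4337

Using the shoelace formula, 2A = |[11·(-11) − 12·(-7)] + [12·9 − (-12)·(-11)] + [(-12)·15 − 7·9] + [7·5 − 10·15] + [10·(-7) − 11·5]| = 544, so the area is 272.
Along each edge there are gcd(|Δx|,|Δy|)+1 lattice points, so counting each shared vertex once the boundary has gcd(1,4) + gcd(24,20) + gcd(19,6) + gcd(3,10) + gcd(1,12) = 1+4+1+1+1 = 8.
Scaling by 4 multiplies the area by 4² = 16 (so the new area is 4352) and multiplies the boundary lattice-point count by 4, giving 32.
By Pick's theorem, the interior count of the dilated polygon is 4352 − 32/2 + 1 = 4337.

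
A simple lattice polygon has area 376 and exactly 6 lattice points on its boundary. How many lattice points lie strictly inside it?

Pick's theorem A = I + B/2 − 1 rearranges to I = A − B/2 + 1 = 376 − 6/2 + 1 = 374.

374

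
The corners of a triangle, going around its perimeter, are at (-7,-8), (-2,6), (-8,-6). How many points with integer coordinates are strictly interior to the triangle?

The shoelace formula gives twice the area as |((-7)·6 − (-2)·(-8)) + ((-2)·(-6) − (-8)·6) + ((-8)·(-8) − (-7)·(-6))| = 24, so the area is 12.
Along each edge there are gcd(|Δx|,|Δy|)+1 lattice points, so counting each shared vertex once the boundary has gcd(5,14) + gcd(6,12) + gcd(1,2) = 1+6+1 = 8.
By Pick's theorem A = I + B/2 − 1, so I = 12 − 8/2 + 1 = 9.

9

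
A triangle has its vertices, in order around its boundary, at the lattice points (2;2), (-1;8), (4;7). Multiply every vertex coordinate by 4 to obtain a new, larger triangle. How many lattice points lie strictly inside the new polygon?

By the shoelace formula, twice the signed area is |[2·8 − (-1)·2] + [(-1)·7 − 4·8] + [4·2 − 2·7]| = 27, so the area is 27/2.
Along each edge there are gcd(|Δx|,|Δy|)+1 lattice points, so counting each shared vertex once the boundary has gcd(3,6) + gcd(5,1) + gcd(2,5) = 3+1+1 = 5.
Scaling by 4 multiplies the area by 4² = 16 (so the new area is 216) and multiplies the boundary lattice-point count by 4, giving 20.
By Pick's theorem, the interior count of the dilated polygon is 216 − 20/2 + 1 = 207.

207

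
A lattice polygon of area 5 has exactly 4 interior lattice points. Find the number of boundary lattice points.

Pick's theorem gives A = I + B/2 − 1, so B = 2(A − I + 1) = 2(5 − 4 + 1) = 4.

4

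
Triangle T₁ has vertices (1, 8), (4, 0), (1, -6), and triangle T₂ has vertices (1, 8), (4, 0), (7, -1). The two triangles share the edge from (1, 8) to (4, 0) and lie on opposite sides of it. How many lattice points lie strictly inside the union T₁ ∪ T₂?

The union is the simple quadrilateral with vertices (1, 8), (1, -6), (4, 0), (7, -1) in order.
Using the shoelace formula, 2A = |[1·(-6) − 1·8] + [1·0 − 4·(-6)] + [4·(-1) − 7·0] + [7·8 − 1·(-1)]| = 63, so the area is 31.5.
Summing gcd(|Δx|,|Δy|) over the edges gives the boundary count: gcd(0,14) + gcd(3,6) + gcd(3,1) + gcd(6,9) = 14+3+1+3 = 21.
By Pick's theorem I = A − B/2 + 1 = 31.5 − 21/2 + 1 = 22.

22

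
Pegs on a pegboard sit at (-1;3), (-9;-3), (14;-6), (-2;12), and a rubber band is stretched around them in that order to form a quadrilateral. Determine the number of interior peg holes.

The shoelace formula gives twice the area as |((-1)·(-3) − (-9)·3) + ((-9)·(-6) − 14·(-3)) + (14·12 − (-2)·(-6)) + ((-2)·3 − (-1)·12)| = 288, so the area is 144.
Summing gcd(|Δx|,|Δy|) over the edges gives the boundary count: gcd(8,6) + gcd(23,3) + gcd(16,18) + gcd(1,9) = 2+1+2+1 = 6.
By Pick's theorem A = I + B/2 − 1, so I = 144 − 6/2 + 1 = 142.

142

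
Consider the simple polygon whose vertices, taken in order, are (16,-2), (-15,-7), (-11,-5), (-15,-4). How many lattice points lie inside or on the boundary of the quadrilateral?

44

By the shoelace formula, twice the signed area is |[16·(-7) − (-15)·(-2)] + [(-15)·(-5) − (-11)·(-7)] + [(-11)·(-4) − (-15)·(-5)] + [(-15)·(-2) − 16·(-4)]| = 81, so the area is 81/2.
Summing gcd(|Δx|,|Δy|) over the edges gives the boundary count: gcd(31,5) + gcd(4,2) + gcd(4,1) + gcd(31,2) = 1+2+1+1 = 5.
Pick's theorem gives I = A − B/2 + 1 = 81/2 − 5/2 + 1 = 39, so the closed region contains I + B = 39 + 5 = 44 lattice points.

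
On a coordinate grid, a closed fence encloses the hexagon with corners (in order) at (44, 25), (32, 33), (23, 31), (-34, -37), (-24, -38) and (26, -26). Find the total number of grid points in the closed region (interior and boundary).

2456

The shoelace formula gives twice the area as |(44·33 − 32·25) + (32·31 − 23·33) + (23·(-37) − (-34)·31) + ((-34)·(-38) − (-24)·(-37)) + ((-24)·(-26) − 26·(-38)) + (26·25 − 44·(-26))| = 4898, so the area is 2449.
The number of boundary lattice points is Σ gcd(|Δx|,|Δy|) = gcd(12,8) + gcd(9,2) + gcd(57,68) + gcd(10,1) + gcd(50,12) + gcd(18,51) = 4+1+1+1+2+3 = 12.
Pick's theorem gives I = A − B/2 + 1 = 2449 − 12/2 + 1 = 2444, so the closed region contains I + B = 2444 + 12 = 2456 lattice points.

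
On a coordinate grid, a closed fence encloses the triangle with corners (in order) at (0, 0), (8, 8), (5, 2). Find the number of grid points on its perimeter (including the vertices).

Summing gcd(|Δx|,|Δy|) over the edges gives the boundary count: gcd(8,8) + gcd(3,6) + gcd(5,2) = 8+3+1 = 12.

12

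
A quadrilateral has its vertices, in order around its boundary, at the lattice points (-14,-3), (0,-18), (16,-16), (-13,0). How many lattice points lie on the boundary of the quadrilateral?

Along each edge there are gcd(|Δx|,|Δy|)+1 lattice points, so counting each shared vertex once the boundary has gcd(14,15) + gcd(16,2) + gcd(29,16) + gcd(1,3) = 1+2+1+1 = 5.

5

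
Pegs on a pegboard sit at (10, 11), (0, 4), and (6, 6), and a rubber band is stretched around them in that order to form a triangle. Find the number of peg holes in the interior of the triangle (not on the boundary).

The shoelace formula gives twice the area as |[10·4 − 0·11] + [0·6 − 6·4] + [6·11 − 10·6]| = 22, so the area is 11.
Summing gcd(|Δx|,|Δy|) over the edges gives the boundary count: gcd(10,7) + gcd(6,2) + gcd(4,5) = 1+2+1 = 4.
Pick's theorem gives I = A − B/2 + 1 = 11 − 4/2 + 1 = 10.

10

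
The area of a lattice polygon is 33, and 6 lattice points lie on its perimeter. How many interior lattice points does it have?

Pick's theorem A = I + B/2 − 1 rearranges to I = A − B/2 + 1 = 33 − 6/2 + 1 = 31.

31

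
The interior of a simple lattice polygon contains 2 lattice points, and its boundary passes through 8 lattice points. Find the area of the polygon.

5

Pick's theorem states A = I + B/2 − 1, so A = 2 + 8/2 − 1 = 5.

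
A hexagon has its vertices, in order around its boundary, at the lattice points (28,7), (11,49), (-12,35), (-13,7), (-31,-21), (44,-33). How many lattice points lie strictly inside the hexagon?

Using the shoelace formula, 2A = |[28·49 − 11·7] + [11·35 − (-12)·49] + [(-12)·7 − (-13)·35] + [(-13)·(-21) − (-31)·7] + [(-31)·(-33) − 44·(-21)] + [44·7 − 28·(-33)]| = 6308, so the area is 3154.
Along each edge there are gcd(|Δx|,|Δy|)+1 lattice points, so counting each shared vertex once the boundary has gcd(17,42) + gcd(23,14) + gcd(1,28) + gcd(18,28) + gcd(75,12) + gcd(16,40) = 1+1+1+2+3+8 = 16.
By Pick's theorem A = I + B/2 − 1, so I = 3154 − 16/2 + 1 = 3147.

3147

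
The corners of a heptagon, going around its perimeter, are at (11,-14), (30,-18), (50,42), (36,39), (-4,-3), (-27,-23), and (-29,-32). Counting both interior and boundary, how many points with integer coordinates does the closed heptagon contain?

The shoelace formula gives twice the area as |(11·(-18) − 30·(-14)) + (30·42 − 50·(-18)) + (50·39 − 36·42) + (36·(-3) − (-4)·39) + ((-4)·(-23) − (-27)·(-3)) + ((-27)·(-32) − (-29)·(-23)) + ((-29)·(-14) − 11·(-32))| = 3834, so the area is 1917.
The number of boundary lattice points is Σ gcd(|Δx|,|Δy|) = gcd(19,4) + gcd(20,60) + gcd(14,3) + gcd(40,42) + gcd(23,20) + gcd(2,9) + gcd(40,18) = 1+20+1+2+1+1+2 = 28.
Pick's theorem gives I = A − B/2 + 1 = 1917 − 28/2 + 1 = 1904, so the closed region contains I + B = 1904 + 28 = 1932 lattice points.

1932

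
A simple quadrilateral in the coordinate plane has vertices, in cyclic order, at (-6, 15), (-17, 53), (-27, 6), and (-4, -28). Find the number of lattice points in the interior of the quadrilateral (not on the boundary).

By the shoelace formula, twice the signed area is |[(-6)·53 − (-17)·15] + [(-17)·6 − (-27)·53] + [(-27)·(-28) − (-4)·6] + [(-4)·15 − (-6)·(-28)]| = 1818, so the area is 909.
Along each edge there are gcd(|Δx|,|Δy|)+1 lattice points, so counting each shared vertex once the boundary has gcd(11,38) + gcd(10,47) + gcd(23,34) + gcd(2,43) = 1+1+1+1 = 4.
By Pick's theorem A = I + B/2 − 1, so I = 909 − 4/2 + 1 = 908.

908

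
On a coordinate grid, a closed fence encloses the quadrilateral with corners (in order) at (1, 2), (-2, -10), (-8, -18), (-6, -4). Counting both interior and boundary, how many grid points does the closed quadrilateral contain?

72

By the shoelace formula, twice the signed area is |[1·(-10) − (-2)·2] + [(-2)·(-18) − (-8)·(-10)] + [(-8)·(-4) − (-6)·(-18)] + [(-6)·2 − 1·(-4)]| = 134, so the area is 67.
Along each edge there are gcd(|Δx|,|Δy|)+1 lattice points, so counting each shared vertex once the boundary has gcd(3,12) + gcd(6,8) + gcd(2,14) + gcd(7,6) = 3+2+2+1 = 8.
Pick's theorem gives I = A − B/2 + 1 = 67 − 8/2 + 1 = 64, so the closed region contains I + B = 64 + 8 = 72 lattice points.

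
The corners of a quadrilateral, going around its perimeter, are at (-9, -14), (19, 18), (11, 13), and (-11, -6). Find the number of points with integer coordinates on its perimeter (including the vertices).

8

The number of boundary lattice points is Σ gcd(|Δx|,|Δy|) = gcd(28,32) + gcd(8,5) + gcd(22,19) + gcd(2,8) = 4+1+1+2 = 8.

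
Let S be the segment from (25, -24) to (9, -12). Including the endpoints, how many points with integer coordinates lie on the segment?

5

The number of lattice points on a segment between lattice points is gcd(|Δx|,|Δy|) + 1 = gcd(16,12) + 1 = 4 + 1 = 5.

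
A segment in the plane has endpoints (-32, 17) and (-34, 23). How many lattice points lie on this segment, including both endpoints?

3

The number of lattice points on a segment between lattice points is gcd(|Δx|,|Δy|) + 1 = gcd(2,6) + 1 = 2 + 1 = 3.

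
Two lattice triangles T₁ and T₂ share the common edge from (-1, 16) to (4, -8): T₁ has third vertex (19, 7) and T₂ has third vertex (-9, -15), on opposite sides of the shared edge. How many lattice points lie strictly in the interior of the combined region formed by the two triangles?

383

The union is the simple quadrilateral with vertices (-1, 16), (19, 7), (4, -8), (-9, -15) in order.
By the shoelace formula, twice the signed area is |((-1)·7 − 19·16) + (19·(-8) − 4·7) + (4·(-15) − (-9)·(-8)) + ((-9)·16 − (-1)·(-15))| = 782, so the area is 391.
Summing gcd(|Δx|,|Δy|) over the edges gives the boundary count: gcd(20,9) + gcd(15,15) + gcd(13,7) + gcd(8,31) = 1+15+1+1 = 18.
By Pick's theorem I = A − B/2 + 1 = 391 − 18/2 + 1 = 383.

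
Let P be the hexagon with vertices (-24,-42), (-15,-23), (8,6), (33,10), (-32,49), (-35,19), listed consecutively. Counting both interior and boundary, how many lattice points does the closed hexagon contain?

Using the shoelace formula, 2A = |[(-24)·(-23) − (-15)·(-42)] + [(-15)·6 − 8·(-23)] + [8·10 − 33·6] + [33·49 − (-32)·10] + [(-32)·19 − (-35)·49] + [(-35)·(-42) − (-24)·19]| = 4868, so the area is 2434.
Along each edge there are gcd(|Δx|,|Δy|)+1 lattice points, so counting each shared vertex once the boundary has gcd(9,19) + gcd(23,29) + gcd(25,4) + gcd(65,39) + gcd(3,30) + gcd(11,61) = 1+1+1+13+3+1 = 20.
Pick's theorem gives I = A − B/2 + 1 = 2434 − 20/2 + 1 = 2425, so the closed region contains I + B = 2425 + 20 = 2445 lattice points.

2445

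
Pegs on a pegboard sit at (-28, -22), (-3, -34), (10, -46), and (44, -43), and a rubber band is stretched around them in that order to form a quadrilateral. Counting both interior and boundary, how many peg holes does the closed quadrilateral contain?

397

Using the shoelace formula, 2A = |((-28)·(-34) − (-3)·(-22)) + ((-3)·(-46) − 10·(-34)) + (10·(-43) − 44·(-46)) + (44·(-22) − (-28)·(-43))| = 786, so the area is 393.
Summing gcd(|Δx|,|Δy|) over the edges gives the boundary count: gcd(25,12) + gcd(13,12) + gcd(34,3) + gcd(72,21) = 1+1+1+3 = 6.
Pick's theorem gives I = A − B/2 + 1 = 393 − 6/2 + 1 = 391, so the closed region contains I + B = 391 + 6 = 397 lattice points.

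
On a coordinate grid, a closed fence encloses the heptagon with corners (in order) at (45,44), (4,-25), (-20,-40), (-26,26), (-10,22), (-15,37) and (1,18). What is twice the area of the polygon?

Using the shoelace formula, 2A = |(45·(-25) − 4·44) + (4·(-40) − (-20)·(-25)) + ((-20)·26 − (-26)·(-40)) + ((-26)·22 − (-10)·26) + ((-10)·37 − (-15)·22) + ((-15)·18 − 1·37) + (1·44 − 45·18)| = 4946, so the area is 2473.

4946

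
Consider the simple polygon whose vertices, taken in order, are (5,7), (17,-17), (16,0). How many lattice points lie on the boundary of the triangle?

Summing gcd(|Δx|,|Δy|) over the edges gives the boundary count: gcd(12,24) + gcd(1,17) + gcd(11,7) = 12+1+1 = 14.

14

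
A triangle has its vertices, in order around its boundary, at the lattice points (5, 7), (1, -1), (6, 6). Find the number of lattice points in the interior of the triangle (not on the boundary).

4

Using the shoelace formula, 2A = |(5·(-1) − 1·7) + (1·6 − 6·(-1)) + (6·7 − 5·6)| = 12, so the area is 6.
Along each edge there are gcd(|Δx|,|Δy|)+1 lattice points, so counting each shared vertex once the boundary has gcd(4,8) + gcd(5,7) + gcd(1,1) = 4+1+1 = 6.
Pick's theorem gives I = A − B/2 + 1 = 6 − 6/2 + 1 = 4.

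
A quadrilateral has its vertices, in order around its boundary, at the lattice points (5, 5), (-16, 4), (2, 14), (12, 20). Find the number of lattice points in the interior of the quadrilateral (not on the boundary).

148

The shoelace formula gives twice the area as |(5·4 − (-16)·5) + ((-16)·14 − 2·4) + (2·20 − 12·14) + (12·5 − 5·20)| = 300, so the area is 150.
Summing gcd(|Δx|,|Δy|) over the edges gives the boundary count: gcd(21,1) + gcd(18,10) + gcd(10,6) + gcd(7,15) = 1+2+2+1 = 6.
By Pick's theorem A = I + B/2 − 1, so I = 150 − 6/2 + 1 = 148.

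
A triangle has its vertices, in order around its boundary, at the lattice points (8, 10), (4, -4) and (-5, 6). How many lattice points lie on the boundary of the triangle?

4

Summing gcd(|Δx|,|Δy|) over the edges gives the boundary count: gcd(4,14) + gcd(9,10) + gcd(13,4) = 2+1+1 = 4.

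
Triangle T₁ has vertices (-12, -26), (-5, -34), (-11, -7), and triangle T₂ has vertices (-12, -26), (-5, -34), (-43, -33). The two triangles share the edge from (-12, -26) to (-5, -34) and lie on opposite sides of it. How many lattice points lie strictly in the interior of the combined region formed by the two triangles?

The union is the simple quadrilateral with vertices (-12, -26), (-11, -7), (-5, -34), (-43, -33) in order.
The shoelace formula gives twice the area as |((-12)·(-7) − (-11)·(-26)) + ((-11)·(-34) − (-5)·(-7)) + ((-5)·(-33) − (-43)·(-34)) + ((-43)·(-26) − (-12)·(-33))| = 438, so the area is 219.
The number of boundary lattice points is Σ gcd(|Δx|,|Δy|) = gcd(1,19) + gcd(6,27) + gcd(38,1) + gcd(31,7) = 1+3+1+1 = 6.
By Pick's theorem I = A − B/2 + 1 = 219 − 6/2 + 1 = 217.

217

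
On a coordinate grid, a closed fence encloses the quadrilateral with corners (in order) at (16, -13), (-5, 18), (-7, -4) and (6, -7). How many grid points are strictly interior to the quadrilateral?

236

Using the shoelace formula, 2A = |(16·18 − (-5)·(-13)) + ((-5)·(-4) − (-7)·18) + ((-7)·(-7) − 6·(-4)) + (6·(-13) − 16·(-7))| = 476, so the area is 238.
Summing gcd(|Δx|,|Δy|) over the edges gives the boundary count: gcd(21,31) + gcd(2,22) + gcd(13,3) + gcd(10,6) = 1+2+1+2 = 6.
Pick's theorem gives I = A − B/2 + 1 = 238 − 6/2 + 1 = 236.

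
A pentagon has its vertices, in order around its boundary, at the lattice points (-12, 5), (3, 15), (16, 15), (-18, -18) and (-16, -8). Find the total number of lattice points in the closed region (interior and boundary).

376

The shoelace formula gives twice the area as |[(-12)·15 − 3·5] + [3·15 − 16·15] + [16·(-18) − (-18)·15] + [(-18)·(-8) − (-16)·(-18)] + [(-16)·5 − (-12)·(-8)]| = 728, so the area is 364.
The number of boundary lattice points is Σ gcd(|Δx|,|Δy|) = gcd(15,10) + gcd(13,0) + gcd(34,33) + gcd(2,10) + gcd(4,13) = 5+13+1+2+1 = 22.
Pick's theorem gives I = A − B/2 + 1 = 364 − 22/2 + 1 = 354, so the closed region contains I + B = 354 + 22 = 376 lattice points.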